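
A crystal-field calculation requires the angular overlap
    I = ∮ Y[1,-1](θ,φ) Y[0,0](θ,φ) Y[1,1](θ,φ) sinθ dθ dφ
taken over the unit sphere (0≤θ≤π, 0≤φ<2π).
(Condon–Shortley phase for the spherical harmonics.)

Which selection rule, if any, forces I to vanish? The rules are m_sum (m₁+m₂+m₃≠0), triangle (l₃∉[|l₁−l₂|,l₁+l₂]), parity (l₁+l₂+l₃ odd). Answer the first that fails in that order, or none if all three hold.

none

azimuthal sum: -1 + 0 + 1 = 0  ✓
1 ≤ 1 ≤ 1 (triangle on l)  ✓
L = 1 + 0 + 1 = 2 (even)  ✓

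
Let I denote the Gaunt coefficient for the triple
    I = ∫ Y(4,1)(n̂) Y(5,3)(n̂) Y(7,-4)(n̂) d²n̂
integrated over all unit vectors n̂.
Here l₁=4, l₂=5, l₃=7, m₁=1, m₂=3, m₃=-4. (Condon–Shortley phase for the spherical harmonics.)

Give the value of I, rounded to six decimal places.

Rules hold: Σm=0, L=16 even, 1≤7≤9.
N = 9·11·15 = 1485
Δ = 2!·6!·8!/17! = 1/6126120
Racah Σ t=0..2: t=0:+1/69120 t=1:−1/20736 t=2:+1/69120 = -1/51840
⇒ 3j(4 5 7; 0 0 0)² = 280/21879, sgn +1
Racah Σ t=0..2: t=0:+1/2903040 t=1:−1/241920 t=2:+1/345600 = -13/14515200
⇒ 3j(4 5 7; 1 3 -4)² = 13/7140, sgn +1
4πI² = N·(3j₀)²·(3jₘ)² = 10/289
I = +1·√(0.0346021/4π) = 0.05247424

0.052474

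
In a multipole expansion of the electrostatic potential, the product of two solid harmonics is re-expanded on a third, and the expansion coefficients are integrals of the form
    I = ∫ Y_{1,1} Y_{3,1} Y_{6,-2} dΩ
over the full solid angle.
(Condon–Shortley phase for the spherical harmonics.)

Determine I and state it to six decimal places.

0.000000

|1−3|≤6≤1+3 violated ⇒ I = 0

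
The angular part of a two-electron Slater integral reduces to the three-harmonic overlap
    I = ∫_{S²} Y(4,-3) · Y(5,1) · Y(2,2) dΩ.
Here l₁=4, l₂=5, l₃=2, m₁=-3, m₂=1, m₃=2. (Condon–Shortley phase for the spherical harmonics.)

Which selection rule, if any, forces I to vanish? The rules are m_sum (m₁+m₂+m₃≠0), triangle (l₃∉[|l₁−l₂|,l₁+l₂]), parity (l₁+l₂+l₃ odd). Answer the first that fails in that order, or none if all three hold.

parity

m₁+m₂+m₃ = -3 + 1 + 2 = 0  ✓
triangle: |4−5|=1 ≤ l₃=2 ≤ 4+5=9  ✓
parity: l₁+l₂+l₃ = 11 is odd  ✗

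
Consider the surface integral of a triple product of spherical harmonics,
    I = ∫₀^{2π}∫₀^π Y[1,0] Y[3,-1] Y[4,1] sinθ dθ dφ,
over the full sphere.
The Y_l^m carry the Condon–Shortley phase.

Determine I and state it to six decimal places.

Checks pass: Σm=0; 8 even; l₃=4∈[2,4].
(2·1+1)(2·3+1)(2·4+1) = 189
Δ: 0! 2! 6! / 9! → 1/252
sum: t=0:+1/36 = 1/36
3j²(1 3 4; 0 0 0) = Δ·Π!·Σ² = 4/63  (sign +1)
sum: t=0:+1/48 = 1/48
3j²(1 3 4; 0 -1 1) = Δ·Π!·Σ² = 5/84  (sign -1)
combine: 4πI² = 189·4/63·5/84 = 5/7
take √, sign -1: I = -0.23841361

-0.238414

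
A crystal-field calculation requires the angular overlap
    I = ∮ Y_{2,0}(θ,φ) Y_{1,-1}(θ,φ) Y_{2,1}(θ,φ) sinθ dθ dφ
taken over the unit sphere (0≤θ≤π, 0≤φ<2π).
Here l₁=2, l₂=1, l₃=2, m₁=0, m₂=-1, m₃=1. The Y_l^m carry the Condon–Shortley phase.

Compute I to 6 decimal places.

0.000000

L=5 odd ⇒ parity kills the (l;000) factor ⇒ I = 0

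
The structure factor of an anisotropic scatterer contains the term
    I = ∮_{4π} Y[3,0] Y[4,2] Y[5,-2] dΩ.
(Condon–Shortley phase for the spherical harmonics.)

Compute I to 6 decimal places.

0.022664

m-sum 0 ✓  L=12 even ✓  1≤5≤7 ✓
Π(2lᵢ+1) = 7×9×11 = 693
triangle coeff Δ(3,4,5) = 1/180180
Σ_t [0,2]: t=0:+1/576 t=1:−1/144 t=2:+1/576 = -1/288
(3j)²=20/1001 [(3 4 5; 0 0 0)], sign=+1
Σ_t [0,2]: t=0:+1/8640 t=1:−1/480 t=2:+1/576 = -1/4320
(3j)²=1/2145 [(3 4 5; 0 2 -2)], sign=+1
⇒ 4πI² = 12/1859
I = (+1)√(12/1859/(4π)) = 0.02266449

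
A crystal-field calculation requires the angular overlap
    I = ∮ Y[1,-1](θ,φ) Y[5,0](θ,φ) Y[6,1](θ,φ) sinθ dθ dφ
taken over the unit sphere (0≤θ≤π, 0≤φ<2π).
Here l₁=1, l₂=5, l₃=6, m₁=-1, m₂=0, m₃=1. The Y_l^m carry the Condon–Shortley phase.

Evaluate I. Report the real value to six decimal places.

m-sum 0 ✓  L=12 even ✓  4≤6≤6 ✓
Π(2lᵢ+1) = 3×11×13 = 429
triangle coeff Δ(1,5,6) = 1/858
Σ_t [0,0]: t=0:+1/14400 = 1/14400
(3j)²=6/143 [(1 5 6; 0 0 0)], sign=+1
Σ_t [0,0]: t=0:+1/28800 = 1/28800
(3j)²=7/286 [(1 5 6; -1 0 1)], sign=-1
⇒ 4πI² = 63/143
I = (-1)√(63/143/(4π)) = -0.18723944

-0.187239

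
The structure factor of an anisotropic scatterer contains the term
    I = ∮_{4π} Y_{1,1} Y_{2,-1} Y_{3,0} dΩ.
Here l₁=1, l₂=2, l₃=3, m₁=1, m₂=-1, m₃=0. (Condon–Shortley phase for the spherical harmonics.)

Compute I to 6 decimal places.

Rules hold: Σm=0, L=6 even, 1≤3≤3.
N = 3·5·7 = 105
Δ = 0!·2!·4!/7! = 1/105
Racah Σ t=0..0: t=0:+1/4 = 1/4
⇒ 3j(1 2 3; 0 0 0)² = 3/35, sgn -1
Racah Σ t=0..0: t=0:+1/12 = 1/12
⇒ 3j(1 2 3; 1 -1 0)² = 1/35, sgn -1
4πI² = N·(3j₀)²·(3jₘ)² = 9/35
I = +1·√(0.257143/4π) = 0.14304817

0.143048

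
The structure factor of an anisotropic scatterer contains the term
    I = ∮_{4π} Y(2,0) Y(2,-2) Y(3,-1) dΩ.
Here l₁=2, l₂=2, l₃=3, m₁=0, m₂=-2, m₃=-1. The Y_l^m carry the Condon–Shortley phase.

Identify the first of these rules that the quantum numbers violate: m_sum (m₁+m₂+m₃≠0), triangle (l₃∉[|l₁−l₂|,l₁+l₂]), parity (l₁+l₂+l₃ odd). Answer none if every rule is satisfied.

m_sum

azimuthal sum: 0 − 2 − 1 = -3  ✗
0 ≤ 3 ≤ 4 (triangle on l)
L = 2 + 2 + 3 = 7 (odd)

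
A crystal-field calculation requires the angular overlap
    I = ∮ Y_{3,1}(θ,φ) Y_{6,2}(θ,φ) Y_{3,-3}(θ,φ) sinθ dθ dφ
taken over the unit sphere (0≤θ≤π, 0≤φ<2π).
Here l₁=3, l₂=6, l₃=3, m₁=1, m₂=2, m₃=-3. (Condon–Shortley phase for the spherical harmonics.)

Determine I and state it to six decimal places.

0.062728

Checks pass: Σm=0; 12 even; l₃=3∈[3,9].
(2·3+1)(2·6+1)(2·3+1) = 637
Δ: 6! 0! 6! / 13! → 1/12012
sum: t=3:−1/1296 = -1/1296
3j²(3 6 3; 0 0 0) = Δ·Π!·Σ² = 100/3003  (sign +1)
sum: t=2:+1/34560 = 1/34560
3j²(3 6 3; 1 2 -3) = Δ·Π!·Σ² = 1/429  (sign +1)
combine: 4πI² = 637·100/3003·1/429 = 700/14157
take √, sign +1: I = 0.06272757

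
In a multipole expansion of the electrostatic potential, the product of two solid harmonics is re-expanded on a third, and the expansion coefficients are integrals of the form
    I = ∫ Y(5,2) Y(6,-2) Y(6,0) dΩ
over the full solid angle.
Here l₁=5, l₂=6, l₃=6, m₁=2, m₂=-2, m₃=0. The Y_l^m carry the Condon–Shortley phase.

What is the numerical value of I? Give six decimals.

0.000000

L=17 odd ⇒ parity kills the (l;000) factor ⇒ I = 0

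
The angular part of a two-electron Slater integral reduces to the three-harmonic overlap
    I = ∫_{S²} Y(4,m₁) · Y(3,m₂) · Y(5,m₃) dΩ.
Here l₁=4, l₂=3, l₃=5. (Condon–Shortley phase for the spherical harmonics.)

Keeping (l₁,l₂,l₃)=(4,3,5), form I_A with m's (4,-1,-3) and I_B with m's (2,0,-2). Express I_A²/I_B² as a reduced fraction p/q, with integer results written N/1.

l's match ⇒ only the (l;m) 3-j factors differ between A and B.
A: triangle coeff Δ(4,3,5) = 1/180180; Σ_t [0,0]: t=0:+1/5760 = 1/5760; (3j)²=56/2145 [(4 3 5; 4 -1 -3)], sign=+1
B: triangle coeff Δ(4,3,5) = 1/180180; Σ_t [0,2]: t=0:+1/576 t=1:−1/480 t=2:+1/8640 = -1/4320; (3j)²=1/2145 [(4 3 5; 2 0 -2)], sign=+1
I_A²/I_B² = (56/2145)/(1/2145) = 56/1

56/1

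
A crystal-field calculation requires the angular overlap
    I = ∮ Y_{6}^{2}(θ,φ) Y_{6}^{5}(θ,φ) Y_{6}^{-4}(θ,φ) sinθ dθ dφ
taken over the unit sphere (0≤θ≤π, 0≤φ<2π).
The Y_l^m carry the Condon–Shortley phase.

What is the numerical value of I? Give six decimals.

0.000000

2 + 5 − 4 = 3 ≠ 0: azimuthal integral kills it; I = 0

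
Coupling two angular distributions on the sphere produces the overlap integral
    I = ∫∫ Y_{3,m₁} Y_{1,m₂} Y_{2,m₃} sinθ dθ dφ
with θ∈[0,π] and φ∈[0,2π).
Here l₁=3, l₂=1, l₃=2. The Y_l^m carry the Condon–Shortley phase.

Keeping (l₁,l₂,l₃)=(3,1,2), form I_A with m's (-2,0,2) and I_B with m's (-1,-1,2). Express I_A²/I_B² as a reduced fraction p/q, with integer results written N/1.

5/1

Same 3,1,2: normalisation and zero-m 3j drop out of the ratio.
A: Δ: 2! 4! 0! / 7! → 1/105; sum: t=1:−1/24 = -1/24; 3j²(3 1 2; -2 0 2) = Δ·Π!·Σ² = 1/21  (sign -1)
B: Δ: 2! 4! 0! / 7! → 1/105; sum: t=0:+1/48 = 1/48; 3j²(3 1 2; -1 -1 2) = Δ·Π!·Σ² = 1/105  (sign +1)
I_A²/I_B² = (1/21)/(1/105) = 5/1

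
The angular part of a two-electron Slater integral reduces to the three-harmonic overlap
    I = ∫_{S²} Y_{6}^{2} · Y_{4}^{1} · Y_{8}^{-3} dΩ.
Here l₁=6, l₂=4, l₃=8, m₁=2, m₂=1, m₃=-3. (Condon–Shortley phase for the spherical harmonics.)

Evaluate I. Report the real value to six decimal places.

m-sum 0 ✓  L=18 even ✓  2≤8≤10 ✓
Π(2lᵢ+1) = 13×9×17 = 1989
triangle coeff Δ(6,4,8) = 1/23279256
Σ_t [0,2]: t=0:+1/1658880 t=1:−1/518400 t=2:+1/1658880 = -1/1382400
(3j)²=504/46189 [(6 4 8; 0 0 0)], sign=-1
Σ_t [0,2]: t=0:+1/4147200 t=1:−1/1451520 t=2:+1/5806080 = -1/3628800
(3j)²=320/29393 [(6 4 8; 2 1 -3)], sign=+1
⇒ 4πI² = 207360/877591
I = (-1)√(207360/877591/(4π)) = -0.13712337

-0.137123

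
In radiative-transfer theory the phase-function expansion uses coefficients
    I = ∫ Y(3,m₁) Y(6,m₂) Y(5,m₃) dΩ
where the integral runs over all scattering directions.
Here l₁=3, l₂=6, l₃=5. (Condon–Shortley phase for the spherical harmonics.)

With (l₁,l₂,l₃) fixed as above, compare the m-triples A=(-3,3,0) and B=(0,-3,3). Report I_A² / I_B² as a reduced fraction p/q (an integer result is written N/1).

28/1

Same 3,6,5: normalisation and zero-m 3j drop out of the ratio.
A: Δ: 4! 2! 8! / 15! → 1/675675; sum: t=4:+1/34560 = 1/34560; 3j²(3 6 5; -3 3 0) = Δ·Π!·Σ² = 4/143  (sign -1)
B: Δ: 4! 2! 8! / 15! → 1/675675; sum: t=1:−1/17280 t=2:+1/20160 t=3:−1/483840 = -1/96768; 3j²(3 6 5; 0 -3 3) = Δ·Π!·Σ² = 1/1001  (sign -1)
I_A²/I_B² = (4/143)/(1/1001) = 28/1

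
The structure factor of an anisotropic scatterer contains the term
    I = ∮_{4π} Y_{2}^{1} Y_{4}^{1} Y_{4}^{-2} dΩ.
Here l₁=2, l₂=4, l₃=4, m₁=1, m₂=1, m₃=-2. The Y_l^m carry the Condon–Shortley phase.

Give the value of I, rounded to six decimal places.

0.127700

m-sum 0 ✓  L=10 even ✓  2≤4≤6 ✓
Π(2lᵢ+1) = 5×9×9 = 405
triangle coeff Δ(2,4,4) = 1/13860
Σ_t [0,2]: t=0:+1/192 t=1:−1/36 t=2:+1/192 = -5/288
(3j)²=20/693 [(2 4 4; 0 0 0)], sign=-1
Σ_t [0,1]: t=0:+1/240 t=1:−1/96 = -1/160
(3j)²=27/1540 [(2 4 4; 1 1 -2)], sign=-1
⇒ 4πI² = 1215/5929
I = (+1)√(1215/5929/(4π)) = 0.12770047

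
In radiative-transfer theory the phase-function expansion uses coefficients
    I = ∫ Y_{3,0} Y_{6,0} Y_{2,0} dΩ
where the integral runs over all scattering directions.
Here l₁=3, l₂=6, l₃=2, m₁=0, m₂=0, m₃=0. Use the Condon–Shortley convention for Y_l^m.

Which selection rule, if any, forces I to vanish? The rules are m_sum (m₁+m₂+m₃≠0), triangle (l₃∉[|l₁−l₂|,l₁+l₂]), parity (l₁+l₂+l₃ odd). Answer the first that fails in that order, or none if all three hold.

triangle

Σmᵢ = 0  ✓
l₃∈[|l₁−l₂|,l₁+l₂]=[3,9], have l₃=2  ✗
Σlᵢ = 11 ⇒ odd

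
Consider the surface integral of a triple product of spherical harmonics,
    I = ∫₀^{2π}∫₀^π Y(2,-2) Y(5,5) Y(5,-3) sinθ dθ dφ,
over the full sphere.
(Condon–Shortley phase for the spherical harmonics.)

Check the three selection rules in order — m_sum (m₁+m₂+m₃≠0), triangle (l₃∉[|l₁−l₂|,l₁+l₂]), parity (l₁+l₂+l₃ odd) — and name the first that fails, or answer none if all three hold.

azimuthal sum: -2 + 5 − 3 = 0  ✓
3 ≤ 5 ≤ 7 (triangle on l)  ✓
L = 2 + 5 + 5 = 12 (even)  ✓

none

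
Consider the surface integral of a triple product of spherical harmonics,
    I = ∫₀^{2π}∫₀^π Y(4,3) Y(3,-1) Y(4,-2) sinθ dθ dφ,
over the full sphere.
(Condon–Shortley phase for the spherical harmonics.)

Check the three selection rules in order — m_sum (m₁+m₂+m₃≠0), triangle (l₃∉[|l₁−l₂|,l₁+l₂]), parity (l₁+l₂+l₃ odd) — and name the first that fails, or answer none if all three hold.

azimuthal sum: 3 − 1 − 2 = 0  ✓
1 ≤ 4 ≤ 7 (triangle on l)  ✓
L = 4 + 3 + 4 = 11 (odd)  ✗

parity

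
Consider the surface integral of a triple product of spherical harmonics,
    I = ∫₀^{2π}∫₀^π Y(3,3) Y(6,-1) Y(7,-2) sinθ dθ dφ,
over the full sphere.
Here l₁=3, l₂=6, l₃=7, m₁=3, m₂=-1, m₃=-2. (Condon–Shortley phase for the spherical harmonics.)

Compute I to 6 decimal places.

-0.170823

m-sum 0 ✓  L=16 even ✓  3≤7≤9 ✓
Π(2lᵢ+1) = 7×13×15 = 1365
triangle coeff Δ(3,6,7) = 1/2042040
Σ_t [0,2]: t=0:+1/207360 t=1:−1/57600 t=2:+1/207360 = -1/129600
(3j)²=168/12155 [(3 6 7; 0 0 0)], sign=+1
Σ_t [0,0]: t=0:+1/691200 = 1/691200
(3j)²=189/9724 [(3 6 7; 3 -1 -2)], sign=-1
⇒ 4πI² = 166698/454597
I = (-1)√(166698/454597/(4π)) = -0.17082325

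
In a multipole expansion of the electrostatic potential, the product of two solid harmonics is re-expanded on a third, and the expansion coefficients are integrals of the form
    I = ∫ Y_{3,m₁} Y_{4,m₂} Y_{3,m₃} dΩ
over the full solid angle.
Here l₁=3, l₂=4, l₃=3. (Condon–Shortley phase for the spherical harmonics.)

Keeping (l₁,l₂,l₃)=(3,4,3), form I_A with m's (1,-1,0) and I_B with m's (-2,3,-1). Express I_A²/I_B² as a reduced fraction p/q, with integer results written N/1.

l's match ⇒ only the (l;m) 3-j factors differ between A and B.
A: triangle coeff Δ(3,4,3) = 1/34650; Σ_t [0,2]: t=0:+1/288 t=1:−1/24 t=2:+1/48 = -5/288; (3j)²=5/462 [(3 4 3; 1 -1 0)], sign=+1
B: triangle coeff Δ(3,4,3) = 1/34650; Σ_t [3,4]: t=3:−1/288 t=4:+1/144 = 1/288; (3j)²=1/99 [(3 4 3; -2 3 -1)], sign=+1
I_A²/I_B² = (5/462)/(1/99) = 15/14

15/14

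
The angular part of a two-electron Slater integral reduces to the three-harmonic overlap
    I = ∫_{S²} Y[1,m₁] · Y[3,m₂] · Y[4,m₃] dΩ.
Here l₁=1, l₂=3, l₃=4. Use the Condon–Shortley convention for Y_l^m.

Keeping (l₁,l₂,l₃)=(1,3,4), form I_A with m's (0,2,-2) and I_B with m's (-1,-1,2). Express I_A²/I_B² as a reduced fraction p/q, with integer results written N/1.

Same 1,3,4: normalisation and zero-m 3j drop out of the ratio.
A: Δ: 0! 2! 6! / 9! → 1/252; sum: t=0:+1/120 = 1/120; 3j²(1 3 4; 0 2 -2) = Δ·Π!·Σ² = 1/21  (sign +1)
B: Δ: 0! 2! 6! / 9! → 1/252; sum: t=0:+1/96 = 1/96; 3j²(1 3 4; -1 -1 2) = Δ·Π!·Σ² = 5/84  (sign +1)
I_A²/I_B² = (1/21)/(5/84) = 4/5

4/5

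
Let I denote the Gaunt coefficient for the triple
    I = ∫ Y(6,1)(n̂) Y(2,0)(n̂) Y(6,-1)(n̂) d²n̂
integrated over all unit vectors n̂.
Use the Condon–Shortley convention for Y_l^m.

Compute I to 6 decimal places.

-0.149094

Checks pass: Σm=0; 14 even; l₃=6∈[4,8].
(2·6+1)(2·2+1)(2·6+1) = 845
Δ: 2! 10! 2! / 15! → 1/90090
sum: t=0:+1/69120 t=1:−1/14400 t=2:+1/69120 = -7/172800
3j²(6 2 6; 0 0 0) = Δ·Π!·Σ² = 14/715  (sign -1)
sum: t=0:+1/57600 t=1:−1/17280 t=2:+1/120960 = -13/403200
3j²(6 2 6; 1 0 -1) = Δ·Π!·Σ² = 13/770  (sign +1)
combine: 4πI² = 845·14/715·13/770 = 169/605
take √, sign -1: I = -0.14909419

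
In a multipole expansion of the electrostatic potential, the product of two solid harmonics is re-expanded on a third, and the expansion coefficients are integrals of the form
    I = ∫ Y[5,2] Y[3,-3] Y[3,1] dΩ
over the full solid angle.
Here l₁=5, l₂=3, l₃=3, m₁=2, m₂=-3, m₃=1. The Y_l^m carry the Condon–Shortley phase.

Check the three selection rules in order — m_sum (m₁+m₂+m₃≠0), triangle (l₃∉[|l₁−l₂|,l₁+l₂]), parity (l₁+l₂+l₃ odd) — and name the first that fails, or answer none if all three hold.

parity

Σmᵢ = 0  ✓
l₃∈[|l₁−l₂|,l₁+l₂]=[2,8], have l₃=3  ✓
Σlᵢ = 11 ⇒ odd  ✗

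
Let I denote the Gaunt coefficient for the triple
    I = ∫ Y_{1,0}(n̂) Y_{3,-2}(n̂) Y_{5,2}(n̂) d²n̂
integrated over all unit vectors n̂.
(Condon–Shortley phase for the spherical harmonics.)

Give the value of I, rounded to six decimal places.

triangle: need 2≤l₃≤4, have 5; I=0

0.000000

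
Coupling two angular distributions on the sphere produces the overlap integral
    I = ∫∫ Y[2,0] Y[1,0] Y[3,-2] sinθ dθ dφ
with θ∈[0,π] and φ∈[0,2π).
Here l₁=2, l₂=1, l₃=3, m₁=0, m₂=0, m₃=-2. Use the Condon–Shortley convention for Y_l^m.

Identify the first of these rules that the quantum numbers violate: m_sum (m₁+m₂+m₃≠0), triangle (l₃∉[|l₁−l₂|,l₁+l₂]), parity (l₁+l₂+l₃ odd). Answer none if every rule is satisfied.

Σmᵢ = -2  ✗
l₃∈[|l₁−l₂|,l₁+l₂]=[1,3], have l₃=3
Σlᵢ = 6 ⇒ even

m_sum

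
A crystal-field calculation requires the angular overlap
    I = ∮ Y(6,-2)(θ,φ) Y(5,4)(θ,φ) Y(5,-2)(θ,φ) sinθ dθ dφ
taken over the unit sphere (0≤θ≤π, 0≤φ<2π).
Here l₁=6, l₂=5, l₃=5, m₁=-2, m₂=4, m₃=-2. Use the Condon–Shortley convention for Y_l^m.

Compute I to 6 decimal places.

0.108910

Checks pass: Σm=0; 16 even; l₃=5∈[1,11].
(2·6+1)(2·5+1)(2·5+1) = 1573
Δ: 6! 6! 4! / 17! → 1/28588560
sum: t=1:−1/345600 t=2:+1/13824 t=3:−1/5184 t=4:+1/13824 t=5:−1/345600 = -7/129600
3j²(6 5 5; 0 0 0) = Δ·Π!·Σ² = 80/7293  (sign +1)
sum: t=5:−1/103680 t=6:+1/207360 = -1/207360
3j²(6 5 5; -2 4 -2) = Δ·Π!·Σ² = 21/2431  (sign +1)
combine: 4πI² = 1573·80/7293·21/2431 = 560/3757
take √, sign +1: I = 0.10891018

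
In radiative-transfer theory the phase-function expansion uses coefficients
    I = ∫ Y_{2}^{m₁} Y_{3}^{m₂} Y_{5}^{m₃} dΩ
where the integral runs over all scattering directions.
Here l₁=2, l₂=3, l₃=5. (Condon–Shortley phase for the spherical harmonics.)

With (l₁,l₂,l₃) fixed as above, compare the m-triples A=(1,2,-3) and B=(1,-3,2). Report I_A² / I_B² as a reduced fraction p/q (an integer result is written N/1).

l's match ⇒ only the (l;m) 3-j factors differ between A and B.
A: triangle coeff Δ(2,3,5) = 1/2310; Σ_t [0,0]: t=0:+1/720 = 1/720; (3j)²=8/165 [(2 3 5; 1 2 -3)], sign=+1
B: triangle coeff Δ(2,3,5) = 1/2310; Σ_t [0,0]: t=0:+1/4320 = 1/4320; (3j)²=1/330 [(2 3 5; 1 -3 2)], sign=-1
I_A²/I_B² = (8/165)/(1/330) = 16/1

16/1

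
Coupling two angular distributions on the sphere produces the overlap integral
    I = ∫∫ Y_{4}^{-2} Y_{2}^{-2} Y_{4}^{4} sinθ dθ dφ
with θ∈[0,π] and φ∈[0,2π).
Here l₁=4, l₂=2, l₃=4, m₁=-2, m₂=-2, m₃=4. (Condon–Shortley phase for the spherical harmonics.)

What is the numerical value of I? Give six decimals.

m-sum 0 ✓  L=10 even ✓  2≤4≤6 ✓
Π(2lᵢ+1) = 9×5×9 = 405
triangle coeff Δ(4,2,4) = 1/13860
Σ_t [0,2]: t=0:+1/192 t=1:−1/36 t=2:+1/192 = -5/288
(3j)²=20/693 [(4 2 4; 0 0 0)], sign=-1
Σ_t [0,0]: t=0:+1/2880 = 1/2880
(3j)²=2/165 [(4 2 4; -2 -2 4)], sign=+1
⇒ 4πI² = 120/847
I = (-1)√(120/847/(4π)) = -0.10618031

-0.106180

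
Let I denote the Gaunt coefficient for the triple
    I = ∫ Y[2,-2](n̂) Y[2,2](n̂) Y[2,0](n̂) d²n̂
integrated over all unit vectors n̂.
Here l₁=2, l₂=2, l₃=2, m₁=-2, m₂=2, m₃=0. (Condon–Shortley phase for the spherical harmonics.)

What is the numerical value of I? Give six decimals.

Rules hold: Σm=0, L=6 even, 0≤2≤4.
N = 5·5·5 = 125
Δ = 2!·2!·2!/7! = 1/630
Racah Σ t=0..2: t=0:+1/8 t=1:−1/1 t=2:+1/8 = -3/4
⇒ 3j(2 2 2; 0 0 0)² = 2/35, sgn -1
Racah Σ t=2..2: t=2:+1/8 = 1/8
⇒ 3j(2 2 2; -2 2 0)² = 2/35, sgn +1
4πI² = N·(3j₀)²·(3jₘ)² = 20/49
I = -1·√(0.408163/4π) = -0.18022375

-0.180224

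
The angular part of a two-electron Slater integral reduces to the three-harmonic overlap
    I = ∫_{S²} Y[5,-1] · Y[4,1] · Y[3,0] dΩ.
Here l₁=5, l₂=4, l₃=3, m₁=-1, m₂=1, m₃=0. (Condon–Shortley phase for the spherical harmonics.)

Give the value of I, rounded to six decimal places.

Rules hold: Σm=0, L=12 even, 1≤3≤9.
N = 11·9·7 = 693
Δ = 6!·4!·2!/13! = 1/180180
Racah Σ t=2..4: t=2:+1/576 t=3:−1/144 t=4:+1/576 = -1/288
⇒ 3j(5 4 3; 0 0 0)² = 20/1001, sgn +1
Racah Σ t=3..5: t=3:−1/432 t=4:+1/192 t=5:−1/1440 = 19/8640
⇒ 3j(5 4 3; -1 1 0)² = 361/30030, sgn -1
4πI² = N·(3j₀)²·(3jₘ)² = 2166/13013
I = -1·√(0.166449/4π) = -0.11508947

-0.115089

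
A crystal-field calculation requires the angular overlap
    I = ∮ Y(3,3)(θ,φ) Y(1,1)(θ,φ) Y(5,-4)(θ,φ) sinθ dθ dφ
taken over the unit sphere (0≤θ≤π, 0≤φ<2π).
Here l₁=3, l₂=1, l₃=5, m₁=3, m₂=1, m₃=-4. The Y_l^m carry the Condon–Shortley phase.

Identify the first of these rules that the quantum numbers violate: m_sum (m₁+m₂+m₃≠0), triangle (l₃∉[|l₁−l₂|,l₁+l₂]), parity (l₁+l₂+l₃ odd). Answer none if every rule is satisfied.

triangle

Σmᵢ = 0  ✓
l₃∈[|l₁−l₂|,l₁+l₂]=[2,4], have l₃=5  ✗
Σlᵢ = 9 ⇒ odd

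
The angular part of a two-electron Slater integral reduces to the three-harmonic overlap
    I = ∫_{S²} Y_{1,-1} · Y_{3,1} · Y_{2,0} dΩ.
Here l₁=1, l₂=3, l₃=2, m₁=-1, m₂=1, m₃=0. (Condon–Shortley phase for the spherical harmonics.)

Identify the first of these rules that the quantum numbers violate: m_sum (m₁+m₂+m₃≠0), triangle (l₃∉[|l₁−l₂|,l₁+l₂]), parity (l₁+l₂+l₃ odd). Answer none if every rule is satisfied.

m₁+m₂+m₃ = -1 + 1 + 0 = 0  ✓
triangle: |1−3|=2 ≤ l₃=2 ≤ 1+3=4  ✓
parity: l₁+l₂+l₃ = 6 is even  ✓

none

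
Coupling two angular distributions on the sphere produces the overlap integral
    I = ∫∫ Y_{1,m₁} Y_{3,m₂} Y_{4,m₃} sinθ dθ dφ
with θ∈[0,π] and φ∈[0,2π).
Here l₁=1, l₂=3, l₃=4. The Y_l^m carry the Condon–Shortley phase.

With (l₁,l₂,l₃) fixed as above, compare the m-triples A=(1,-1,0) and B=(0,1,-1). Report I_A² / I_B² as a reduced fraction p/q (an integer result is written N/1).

l's match ⇒ only the (l;m) 3-j factors differ between A and B.
A: triangle coeff Δ(1,3,4) = 1/252; Σ_t [0,0]: t=0:+1/96 = 1/96; (3j)²=1/42 [(1 3 4; 1 -1 0)], sign=+1
B: triangle coeff Δ(1,3,4) = 1/252; Σ_t [0,0]: t=0:+1/48 = 1/48; (3j)²=5/84 [(1 3 4; 0 1 -1)], sign=-1
I_A²/I_B² = (1/42)/(5/84) = 2/5

2/5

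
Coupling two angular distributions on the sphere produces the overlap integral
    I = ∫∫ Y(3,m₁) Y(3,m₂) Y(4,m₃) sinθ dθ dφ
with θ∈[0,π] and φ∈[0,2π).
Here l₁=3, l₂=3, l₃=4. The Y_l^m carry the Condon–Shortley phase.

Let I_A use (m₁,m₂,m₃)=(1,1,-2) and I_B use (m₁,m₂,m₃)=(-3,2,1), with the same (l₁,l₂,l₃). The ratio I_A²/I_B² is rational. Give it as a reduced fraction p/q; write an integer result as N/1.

Same 3,3,4: normalisation and zero-m 3j drop out of the ratio.
A: Δ: 2! 4! 4! / 11! → 1/34650; sum: t=0:+1/192 t=1:−1/36 t=2:+1/192 = -5/288; 3j²(3 3 4; 1 1 -2) = Δ·Π!·Σ² = 20/693  (sign -1)
B: Δ: 2! 4! 4! / 11! → 1/34650; sum: t=2:+1/288 = 1/288; 3j²(3 3 4; -3 2 1) = Δ·Π!·Σ² = 5/231  (sign -1)
I_A²/I_B² = (20/693)/(5/231) = 4/3

4/3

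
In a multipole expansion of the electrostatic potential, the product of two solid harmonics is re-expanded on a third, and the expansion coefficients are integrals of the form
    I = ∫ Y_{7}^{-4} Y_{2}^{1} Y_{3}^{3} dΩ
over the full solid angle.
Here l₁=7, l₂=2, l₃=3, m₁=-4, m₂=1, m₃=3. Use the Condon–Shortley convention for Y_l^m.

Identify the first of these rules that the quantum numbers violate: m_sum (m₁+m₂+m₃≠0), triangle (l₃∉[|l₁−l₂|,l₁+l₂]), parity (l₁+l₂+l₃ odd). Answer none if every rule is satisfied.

triangle

m₁+m₂+m₃ = -4 + 1 + 3 = 0  ✓
triangle: |7−2|=5 ≤ l₃=3 ≤ 7+2=9  ✗
parity: l₁+l₂+l₃ = 12 is even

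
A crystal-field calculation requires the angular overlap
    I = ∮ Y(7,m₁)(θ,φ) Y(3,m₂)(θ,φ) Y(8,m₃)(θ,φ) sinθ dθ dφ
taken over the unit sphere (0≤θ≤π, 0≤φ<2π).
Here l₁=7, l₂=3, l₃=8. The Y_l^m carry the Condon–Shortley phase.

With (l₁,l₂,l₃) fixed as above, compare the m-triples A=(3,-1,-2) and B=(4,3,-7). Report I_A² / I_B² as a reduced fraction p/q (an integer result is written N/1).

6728/12285

l's match ⇒ only the (l;m) 3-j factors differ between A and B.
A: triangle coeff Δ(7,3,8) = 1/5290740; Σ_t [0,2]: t=0:+1/7741440 t=1:−1/13063680 t=2:+1/348364800 = 29/522547200; (3j)²=1682/264537 [(7 3 8; 3 -1 -2)], sign=+1
B: triangle coeff Δ(7,3,8) = 1/5290740; Σ_t [2,2]: t=2:+1/1916006400 = 1/1916006400; (3j)²=15/1292 [(7 3 8; 4 3 -7)], sign=-1
I_A²/I_B² = (1682/264537)/(15/1292) = 6728/12285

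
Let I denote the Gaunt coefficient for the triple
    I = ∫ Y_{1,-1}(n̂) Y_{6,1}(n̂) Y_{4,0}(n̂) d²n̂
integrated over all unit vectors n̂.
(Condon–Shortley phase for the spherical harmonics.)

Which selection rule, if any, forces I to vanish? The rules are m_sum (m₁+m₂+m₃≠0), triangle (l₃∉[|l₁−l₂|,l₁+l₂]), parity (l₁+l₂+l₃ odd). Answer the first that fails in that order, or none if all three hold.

triangle

azimuthal sum: -1 + 1 + 0 = 0  ✓
5 ≤ 4 ≤ 7 (triangle on l)  ✗
L = 1 + 6 + 4 = 11 (odd)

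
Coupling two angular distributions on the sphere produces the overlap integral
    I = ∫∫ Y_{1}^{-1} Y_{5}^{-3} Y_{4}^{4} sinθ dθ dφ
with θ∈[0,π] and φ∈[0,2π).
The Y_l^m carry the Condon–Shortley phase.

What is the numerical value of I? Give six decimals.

-0.049106

m-sum 0 ✓  L=10 even ✓  4≤4≤6 ✓
Π(2lᵢ+1) = 3×11×9 = 297
triangle coeff Δ(1,5,4) = 1/495
Σ_t [1,1]: t=1:−1/576 = -1/576
(3j)²=5/99 [(1 5 4; 0 0 0)], sign=-1
Σ_t [2,2]: t=2:+1/80640 = 1/80640
(3j)²=1/495 [(1 5 4; -1 -3 4)], sign=+1
⇒ 4πI² = 1/33
I = (-1)√(1/33/(4π)) = -0.04910640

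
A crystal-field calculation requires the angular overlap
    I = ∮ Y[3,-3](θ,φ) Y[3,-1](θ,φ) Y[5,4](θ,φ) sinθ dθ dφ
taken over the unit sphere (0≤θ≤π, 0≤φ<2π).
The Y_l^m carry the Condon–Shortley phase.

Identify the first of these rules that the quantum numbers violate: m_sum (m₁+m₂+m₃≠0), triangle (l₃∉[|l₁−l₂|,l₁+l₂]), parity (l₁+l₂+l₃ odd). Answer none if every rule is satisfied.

Σmᵢ = 0  ✓
l₃∈[|l₁−l₂|,l₁+l₂]=[0,6], have l₃=5  ✓
Σlᵢ = 11 ⇒ odd  ✗

parity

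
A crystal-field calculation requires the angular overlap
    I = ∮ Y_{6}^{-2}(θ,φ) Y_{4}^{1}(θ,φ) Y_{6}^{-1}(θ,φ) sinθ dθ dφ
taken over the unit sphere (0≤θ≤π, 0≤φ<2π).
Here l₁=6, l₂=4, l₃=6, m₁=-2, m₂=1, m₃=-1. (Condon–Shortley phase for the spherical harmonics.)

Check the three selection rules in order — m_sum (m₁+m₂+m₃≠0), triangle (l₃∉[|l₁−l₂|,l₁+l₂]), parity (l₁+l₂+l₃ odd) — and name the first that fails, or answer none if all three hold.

m_sum

m₁+m₂+m₃ = -2 + 1 − 1 = -2  ✗
triangle: |6−4|=2 ≤ l₃=6 ≤ 6+4=10
parity: l₁+l₂+l₃ = 16 is even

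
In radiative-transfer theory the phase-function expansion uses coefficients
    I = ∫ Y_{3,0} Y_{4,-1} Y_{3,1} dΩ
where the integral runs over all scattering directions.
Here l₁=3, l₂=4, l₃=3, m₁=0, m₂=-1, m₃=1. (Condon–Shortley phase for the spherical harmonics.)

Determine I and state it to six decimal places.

-0.099323

Rules hold: Σm=0, L=10 even, 1≤3≤7.
N = 7·9·7 = 441
Δ = 4!·2!·4!/11! = 1/34650
Racah Σ t=1..3: t=1:−1/72 t=2:+1/16 t=3:−1/72 = 5/144
⇒ 3j(3 4 3; 0 0 0)² = 2/77, sgn -1
Racah Σ t=1..3: t=1:−1/48 t=2:+1/24 t=3:−1/288 = 5/288
⇒ 3j(3 4 3; 0 -1 1)² = 5/462, sgn +1
4πI² = N·(3j₀)²·(3jₘ)² = 15/121
I = -1·√(0.123967/4π) = -0.09932258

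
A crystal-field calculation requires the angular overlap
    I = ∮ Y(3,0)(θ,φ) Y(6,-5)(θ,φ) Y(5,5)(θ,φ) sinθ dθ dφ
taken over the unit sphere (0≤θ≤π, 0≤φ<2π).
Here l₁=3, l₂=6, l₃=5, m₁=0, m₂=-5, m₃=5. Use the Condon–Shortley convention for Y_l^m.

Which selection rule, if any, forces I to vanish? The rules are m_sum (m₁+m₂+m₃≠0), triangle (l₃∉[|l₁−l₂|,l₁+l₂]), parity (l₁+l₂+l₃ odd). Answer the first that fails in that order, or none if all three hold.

none

azimuthal sum: 0 − 5 + 5 = 0  ✓
3 ≤ 5 ≤ 9 (triangle on l)  ✓
L = 3 + 6 + 5 = 14 (even)  ✓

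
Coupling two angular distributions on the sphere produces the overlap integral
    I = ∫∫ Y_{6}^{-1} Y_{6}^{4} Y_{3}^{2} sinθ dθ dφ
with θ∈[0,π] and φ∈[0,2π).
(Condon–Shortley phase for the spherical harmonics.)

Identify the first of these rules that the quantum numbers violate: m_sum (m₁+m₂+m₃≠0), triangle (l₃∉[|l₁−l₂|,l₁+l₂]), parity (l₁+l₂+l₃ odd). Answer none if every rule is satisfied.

m_sum

Σmᵢ = 5  ✗
l₃∈[|l₁−l₂|,l₁+l₂]=[0,12], have l₃=3
Σlᵢ = 15 ⇒ odd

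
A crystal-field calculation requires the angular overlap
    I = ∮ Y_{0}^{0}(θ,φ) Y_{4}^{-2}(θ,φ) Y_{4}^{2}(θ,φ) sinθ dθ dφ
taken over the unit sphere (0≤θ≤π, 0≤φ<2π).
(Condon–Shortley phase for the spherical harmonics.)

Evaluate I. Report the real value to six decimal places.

0.282095

Checks pass: Σm=0; 8 even; l₃=4∈[4,4].
(2·0+1)(2·4+1)(2·4+1) = 81
Δ: 0! 0! 8! / 9! → 1/9
sum: t=0:+1/576 = 1/576
3j²(0 4 4; 0 0 0) = Δ·Π!·Σ² = 1/9  (sign +1)
sum: t=0:+1/1440 = 1/1440
3j²(0 4 4; 0 -2 2) = Δ·Π!·Σ² = 1/9  (sign +1)
combine: 4πI² = 81·1/9·1/9 = 1/1
take √, sign +1: I = 0.28209479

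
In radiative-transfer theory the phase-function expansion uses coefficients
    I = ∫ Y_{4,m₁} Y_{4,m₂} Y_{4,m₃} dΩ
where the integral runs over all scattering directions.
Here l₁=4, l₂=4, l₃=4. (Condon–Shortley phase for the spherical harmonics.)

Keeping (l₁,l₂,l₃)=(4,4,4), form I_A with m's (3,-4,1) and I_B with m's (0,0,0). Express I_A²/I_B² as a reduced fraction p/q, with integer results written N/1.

245/162

Shared (l₁,l₂,l₃)=(4,4,4): N and (l;000)² cancel in I_A²/I_B².
A: Δ = 4!·4!·4!/13! = 1/450450; Racah Σ t=0..0: t=0:+1/3456 = 1/3456; ⇒ 3j(4 4 4; 3 -4 1)² = 35/1287, sgn -1
B: Δ = 4!·4!·4!/13! = 1/450450; Racah Σ t=0..4: t=0:+1/13824 t=1:−1/216 t=2:+1/64 t=3:−1/216 t=4:+1/13824 = 5/768; ⇒ 3j(4 4 4; 0 0 0)² = 18/1001, sgn +1
I_A²/I_B² = (35/1287)/(18/1001) = 245/162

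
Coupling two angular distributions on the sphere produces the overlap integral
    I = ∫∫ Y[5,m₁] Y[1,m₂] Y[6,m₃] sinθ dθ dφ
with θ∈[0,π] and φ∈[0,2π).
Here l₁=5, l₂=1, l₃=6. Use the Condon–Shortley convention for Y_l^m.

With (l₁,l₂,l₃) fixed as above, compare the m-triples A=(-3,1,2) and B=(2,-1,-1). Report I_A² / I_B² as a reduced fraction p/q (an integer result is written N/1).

l's match ⇒ only the (l;m) 3-j factors differ between A and B.
A: triangle coeff Δ(5,1,6) = 1/858; Σ_t [0,0]: t=0:+1/161280 = 1/161280; (3j)²=1/143 [(5 1 6; -3 1 2)], sign=+1
B: triangle coeff Δ(5,1,6) = 1/858; Σ_t [0,0]: t=0:+1/60480 = 1/60480; (3j)²=5/429 [(5 1 6; 2 -1 -1)], sign=-1
I_A²/I_B² = (1/143)/(5/429) = 3/5

3/5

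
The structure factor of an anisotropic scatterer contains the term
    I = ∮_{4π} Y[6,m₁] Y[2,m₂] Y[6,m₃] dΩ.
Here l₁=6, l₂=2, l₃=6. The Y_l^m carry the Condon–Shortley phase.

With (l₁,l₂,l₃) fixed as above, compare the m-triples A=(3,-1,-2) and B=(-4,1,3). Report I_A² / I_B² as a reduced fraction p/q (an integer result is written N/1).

30/49

l's match ⇒ only the (l;m) 3-j factors differ between A and B.
A: triangle coeff Δ(6,2,6) = 1/90090; Σ_t [0,1]: t=0:+1/60480 t=1:−1/161280 = 1/96768; (3j)²=15/1001 [(6 2 6; 3 -1 -2)], sign=+1
B: triangle coeff Δ(6,2,6) = 1/90090; Σ_t [1,2]: t=1:−1/725760 t=2:+1/161280 = 1/207360; (3j)²=7/286 [(6 2 6; -4 1 3)], sign=-1
I_A²/I_B² = (15/1001)/(7/286) = 30/49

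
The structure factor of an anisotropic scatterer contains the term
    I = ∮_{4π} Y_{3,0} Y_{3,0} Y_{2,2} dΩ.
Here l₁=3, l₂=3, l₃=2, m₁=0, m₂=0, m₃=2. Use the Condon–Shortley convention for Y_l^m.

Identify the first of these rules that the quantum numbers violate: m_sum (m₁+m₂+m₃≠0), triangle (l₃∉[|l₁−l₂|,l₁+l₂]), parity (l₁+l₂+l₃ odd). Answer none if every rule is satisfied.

m_sum

azimuthal sum: 0 + 0 + 2 = 2  ✗
0 ≤ 2 ≤ 6 (triangle on l)
L = 3 + 3 + 2 = 8 (even)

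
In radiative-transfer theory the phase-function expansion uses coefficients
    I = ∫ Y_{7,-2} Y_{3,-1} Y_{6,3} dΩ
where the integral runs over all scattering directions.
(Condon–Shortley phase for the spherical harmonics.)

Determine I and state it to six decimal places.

-0.122872

Checks pass: Σm=0; 16 even; l₃=6∈[4,10].
(2·7+1)(2·3+1)(2·6+1) = 1365
Δ: 4! 10! 2! / 17! → 1/2042040
sum: t=1:−1/207360 t=2:+1/57600 t=3:−1/207360 = 1/129600
3j²(7 3 6; 0 0 0) = Δ·Π!·Σ² = 168/12155  (sign +1)
sum: t=0:+1/17418240 t=1:−1/483840 t=2:+1/241920 = 37/17418240
3j²(7 3 6; -2 -1 3) = Δ·Π!·Σ² = 1369/136136  (sign -1)
combine: 4πI² = 1365·168/12155·1369/136136 = 86247/454597
take √, sign -1: I = -0.12287224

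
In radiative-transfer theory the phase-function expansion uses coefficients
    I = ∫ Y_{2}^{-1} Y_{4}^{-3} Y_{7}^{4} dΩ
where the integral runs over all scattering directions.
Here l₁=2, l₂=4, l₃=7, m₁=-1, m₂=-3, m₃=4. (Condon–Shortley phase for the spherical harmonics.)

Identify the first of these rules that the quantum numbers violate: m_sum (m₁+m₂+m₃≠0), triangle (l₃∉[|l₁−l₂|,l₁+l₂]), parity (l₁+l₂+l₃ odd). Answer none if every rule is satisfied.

azimuthal sum: -1 − 3 + 4 = 0  ✓
2 ≤ 7 ≤ 6 (triangle on l)  ✗
L = 2 + 4 + 7 = 13 (odd)

triangle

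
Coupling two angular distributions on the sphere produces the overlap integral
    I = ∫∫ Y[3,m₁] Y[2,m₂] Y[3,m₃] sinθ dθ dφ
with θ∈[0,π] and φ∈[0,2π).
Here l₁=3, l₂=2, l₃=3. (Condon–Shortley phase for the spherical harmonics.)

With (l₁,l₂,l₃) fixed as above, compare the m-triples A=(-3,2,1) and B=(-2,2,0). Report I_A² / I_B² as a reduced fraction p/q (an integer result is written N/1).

1/2

Same 3,2,3: normalisation and zero-m 3j drop out of the ratio.
A: Δ: 2! 4! 2! / 9! → 1/3780; sum: t=2:+1/96 = 1/96; 3j²(3 2 3; -3 2 1) = Δ·Π!·Σ² = 1/42  (sign +1)
B: Δ: 2! 4! 2! / 9! → 1/3780; sum: t=2:+1/24 = 1/24; 3j²(3 2 3; -2 2 0) = Δ·Π!·Σ² = 1/21  (sign -1)
I_A²/I_B² = (1/42)/(1/21) = 1/2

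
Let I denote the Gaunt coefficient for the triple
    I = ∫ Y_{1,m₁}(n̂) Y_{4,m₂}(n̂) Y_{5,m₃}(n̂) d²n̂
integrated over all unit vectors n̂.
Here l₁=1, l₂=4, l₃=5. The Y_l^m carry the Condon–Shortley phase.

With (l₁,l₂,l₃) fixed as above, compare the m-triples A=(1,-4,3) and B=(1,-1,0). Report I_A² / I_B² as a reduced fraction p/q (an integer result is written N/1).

1/10

Shared (l₁,l₂,l₃)=(1,4,5): N and (l;000)² cancel in I_A²/I_B².
A: Δ = 0!·2!·8!/11! = 1/495; Racah Σ t=0..0: t=0:+1/80640 = 1/80640; ⇒ 3j(1 4 5; 1 -4 3)² = 1/495, sgn +1
B: Δ = 0!·2!·8!/11! = 1/495; Racah Σ t=0..0: t=0:+1/1440 = 1/1440; ⇒ 3j(1 4 5; 1 -1 0)² = 2/99, sgn -1
I_A²/I_B² = (1/495)/(2/99) = 1/10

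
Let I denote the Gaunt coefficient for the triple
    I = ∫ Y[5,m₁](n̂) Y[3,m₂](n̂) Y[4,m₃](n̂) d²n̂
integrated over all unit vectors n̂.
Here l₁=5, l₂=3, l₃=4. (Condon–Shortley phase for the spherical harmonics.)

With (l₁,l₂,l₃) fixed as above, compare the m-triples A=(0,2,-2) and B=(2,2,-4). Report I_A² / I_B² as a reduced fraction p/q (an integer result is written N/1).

Same 5,3,4: normalisation and zero-m 3j drop out of the ratio.
A: Δ: 4! 6! 2! / 13! → 1/180180; sum: t=3:−1/576 t=4:+1/2880 = -1/720; 3j²(5 3 4; 0 2 -2) = Δ·Π!·Σ² = 80/3003  (sign -1)
B: Δ: 4! 6! 2! / 13! → 1/180180; sum: t=3:−1/8640 = -1/8640; 3j²(5 3 4; 2 2 -4) = Δ·Π!·Σ² = 14/1287  (sign -1)
I_A²/I_B² = (80/3003)/(14/1287) = 120/49

120/49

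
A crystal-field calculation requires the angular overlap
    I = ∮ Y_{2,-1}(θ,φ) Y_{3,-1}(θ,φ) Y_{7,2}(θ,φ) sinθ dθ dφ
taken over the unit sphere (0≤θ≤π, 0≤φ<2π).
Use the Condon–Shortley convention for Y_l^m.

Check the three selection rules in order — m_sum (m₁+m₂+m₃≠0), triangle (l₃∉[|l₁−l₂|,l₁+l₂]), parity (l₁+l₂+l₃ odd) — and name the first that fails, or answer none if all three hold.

triangle

m₁+m₂+m₃ = -1 − 1 + 2 = 0  ✓
triangle: |2−3|=1 ≤ l₃=7 ≤ 2+3=5  ✗
parity: l₁+l₂+l₃ = 12 is even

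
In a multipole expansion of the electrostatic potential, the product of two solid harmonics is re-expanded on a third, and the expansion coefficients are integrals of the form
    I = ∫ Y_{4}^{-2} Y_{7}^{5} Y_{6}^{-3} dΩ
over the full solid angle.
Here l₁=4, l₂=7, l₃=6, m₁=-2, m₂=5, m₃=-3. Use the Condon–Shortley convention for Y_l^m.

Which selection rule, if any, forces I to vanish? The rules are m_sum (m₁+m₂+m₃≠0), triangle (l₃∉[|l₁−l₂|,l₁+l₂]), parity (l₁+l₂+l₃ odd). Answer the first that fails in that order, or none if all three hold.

Σmᵢ = 0  ✓
l₃∈[|l₁−l₂|,l₁+l₂]=[3,11], have l₃=6  ✓
Σlᵢ = 17 ⇒ odd  ✗

parity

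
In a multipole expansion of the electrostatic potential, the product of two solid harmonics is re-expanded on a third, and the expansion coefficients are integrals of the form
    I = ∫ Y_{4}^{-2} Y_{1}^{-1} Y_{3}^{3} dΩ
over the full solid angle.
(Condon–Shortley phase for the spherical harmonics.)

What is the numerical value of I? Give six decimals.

0.061558

Rules hold: Σm=0, L=8 even, 3≤3≤5.
N = 9·3·7 = 189
Δ = 2!·6!·0!/9! = 1/252
Racah Σ t=1..1: t=1:−1/36 = -1/36
⇒ 3j(4 1 3; 0 0 0)² = 4/63, sgn +1
Racah Σ t=0..0: t=0:+1/1440 = 1/1440
⇒ 3j(4 1 3; -2 -1 3)² = 1/252, sgn +1
4πI² = N·(3j₀)²·(3jₘ)² = 1/21
I = +1·√(0.047619/4π) = 0.06155813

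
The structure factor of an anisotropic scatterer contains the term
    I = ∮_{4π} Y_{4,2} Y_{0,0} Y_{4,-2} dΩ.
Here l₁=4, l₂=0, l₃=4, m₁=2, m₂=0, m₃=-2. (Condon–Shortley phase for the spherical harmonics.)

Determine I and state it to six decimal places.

0.282095

Checks pass: Σm=0; 8 even; l₃=4∈[4,4].
(2·4+1)(2·0+1)(2·4+1) = 81
Δ: 0! 8! 0! / 9! → 1/9
sum: t=0:+1/576 = 1/576
3j²(4 0 4; 0 0 0) = Δ·Π!·Σ² = 1/9  (sign +1)
sum: t=0:+1/1440 = 1/1440
3j²(4 0 4; 2 0 -2) = Δ·Π!·Σ² = 1/9  (sign +1)
combine: 4πI² = 81·1/9·1/9 = 1/1
take √, sign +1: I = 0.28209479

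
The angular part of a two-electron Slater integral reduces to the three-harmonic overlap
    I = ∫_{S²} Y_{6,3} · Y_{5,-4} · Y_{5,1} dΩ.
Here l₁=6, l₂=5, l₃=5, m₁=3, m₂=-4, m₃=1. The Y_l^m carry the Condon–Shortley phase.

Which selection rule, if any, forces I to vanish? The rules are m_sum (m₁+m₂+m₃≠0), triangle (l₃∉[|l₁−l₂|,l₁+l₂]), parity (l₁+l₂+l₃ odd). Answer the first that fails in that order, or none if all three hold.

Σmᵢ = 0  ✓
l₃∈[|l₁−l₂|,l₁+l₂]=[1,11], have l₃=5  ✓
Σlᵢ = 16 ⇒ even  ✓

none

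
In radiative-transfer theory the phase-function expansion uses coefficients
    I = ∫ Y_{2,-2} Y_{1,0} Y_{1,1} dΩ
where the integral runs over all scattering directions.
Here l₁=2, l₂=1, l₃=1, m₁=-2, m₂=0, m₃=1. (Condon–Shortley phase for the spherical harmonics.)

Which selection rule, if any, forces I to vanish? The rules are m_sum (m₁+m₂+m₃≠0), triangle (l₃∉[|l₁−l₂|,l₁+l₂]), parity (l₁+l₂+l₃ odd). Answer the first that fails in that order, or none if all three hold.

azimuthal sum: -2 + 0 + 1 = -1  ✗
1 ≤ 1 ≤ 3 (triangle on l)
L = 2 + 1 + 1 = 4 (even)

m_sum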